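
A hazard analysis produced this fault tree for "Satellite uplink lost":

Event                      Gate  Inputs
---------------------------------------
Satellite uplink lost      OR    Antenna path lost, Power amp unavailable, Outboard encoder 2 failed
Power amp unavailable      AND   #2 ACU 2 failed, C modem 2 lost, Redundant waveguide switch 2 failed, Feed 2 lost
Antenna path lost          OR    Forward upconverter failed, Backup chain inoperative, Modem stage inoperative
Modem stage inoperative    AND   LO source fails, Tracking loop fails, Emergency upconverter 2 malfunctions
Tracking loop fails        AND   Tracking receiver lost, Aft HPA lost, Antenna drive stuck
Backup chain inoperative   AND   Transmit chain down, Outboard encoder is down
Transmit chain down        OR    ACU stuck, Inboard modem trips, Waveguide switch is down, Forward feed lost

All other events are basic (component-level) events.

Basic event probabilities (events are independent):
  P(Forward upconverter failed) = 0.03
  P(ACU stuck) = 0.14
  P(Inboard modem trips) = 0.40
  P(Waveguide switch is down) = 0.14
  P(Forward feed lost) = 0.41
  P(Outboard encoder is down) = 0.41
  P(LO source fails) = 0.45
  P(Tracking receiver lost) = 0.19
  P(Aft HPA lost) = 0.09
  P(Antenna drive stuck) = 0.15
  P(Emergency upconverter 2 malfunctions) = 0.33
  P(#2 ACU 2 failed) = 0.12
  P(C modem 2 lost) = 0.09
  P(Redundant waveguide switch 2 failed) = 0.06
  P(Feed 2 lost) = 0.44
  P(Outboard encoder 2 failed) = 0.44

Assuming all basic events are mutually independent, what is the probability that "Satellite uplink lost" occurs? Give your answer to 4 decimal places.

0.6215

P(Transmit chain down) [OR] = 1 − (1−0.14) × (1−0.40) × (1−0.14) × (1−0.41) = 0.738182
P(Backup chain inoperative) [AND] = 0.738182 × 0.41 = 0.302655
P(Tracking loop fails) [AND] = 0.19 × 0.09 × 0.15 = 0.002565
P(Modem stage inoperative) [AND] = 0.45 × 0.002565 × 0.33 = 0.000381
P(Antenna path lost) [OR] = 1 − (1−0.03) × (1−0.302655) × (1−0.000381) = 0.323833
P(Power amp unavailable) [AND] = 0.12 × 0.09 × 0.06 × 0.44 = 0.000285
P(Satellite uplink lost) [OR] = 1 − (1−0.323833) × (1−0.000285) × (1−0.44) = 0.621454
Rounded to 4 decimal places: P(Satellite uplink lost) ≈ 0.6215.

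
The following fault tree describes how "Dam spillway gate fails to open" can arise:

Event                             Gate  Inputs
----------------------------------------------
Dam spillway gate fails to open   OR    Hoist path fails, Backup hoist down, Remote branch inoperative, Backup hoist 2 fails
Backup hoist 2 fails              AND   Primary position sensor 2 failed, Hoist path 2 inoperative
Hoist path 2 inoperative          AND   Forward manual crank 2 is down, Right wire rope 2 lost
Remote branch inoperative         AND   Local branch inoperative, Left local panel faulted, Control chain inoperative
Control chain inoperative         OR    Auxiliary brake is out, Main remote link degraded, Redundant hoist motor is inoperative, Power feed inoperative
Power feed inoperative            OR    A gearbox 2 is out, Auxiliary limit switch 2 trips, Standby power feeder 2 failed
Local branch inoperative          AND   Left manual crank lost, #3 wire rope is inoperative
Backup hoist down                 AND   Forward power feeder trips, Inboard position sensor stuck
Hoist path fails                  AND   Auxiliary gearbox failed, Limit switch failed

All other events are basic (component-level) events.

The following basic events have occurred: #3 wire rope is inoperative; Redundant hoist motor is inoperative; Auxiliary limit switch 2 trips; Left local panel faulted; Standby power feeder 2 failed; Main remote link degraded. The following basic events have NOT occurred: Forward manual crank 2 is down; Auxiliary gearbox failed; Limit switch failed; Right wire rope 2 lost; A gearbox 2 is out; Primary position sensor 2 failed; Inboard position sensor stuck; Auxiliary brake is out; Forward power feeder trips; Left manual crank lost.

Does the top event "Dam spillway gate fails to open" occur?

No

Hoist path fails [AND]: Auxiliary gearbox failed=not, Limit switch failed=not → not all inputs occur → does not occur.
Backup hoist down [AND]: Forward power feeder trips=not, Inboard position sensor stuck=not → not all inputs occur → does not occur.
Local branch inoperative [AND]: Left manual crank lost=not, #3 wire rope is inoperative=occurs → not all inputs occur → does not occur.
Power feed inoperative [OR]: A gearbox 2 is out=not, Auxiliary limit switch 2 trips=occurs, Standby power feeder 2 failed=occurs → at least one input occurs → occurs.
Control chain inoperative [OR]: Auxiliary brake is out=not, Main remote link degraded=occurs, Redundant hoist motor is inoperative=occurs, Power feed inoperative=occurs → at least one input occurs → occurs.
Remote branch inoperative [AND]: Local branch inoperative=not, Left local panel faulted=occurs, Control chain inoperative=occurs → not all inputs occur → does not occur.
Hoist path 2 inoperative [AND]: Forward manual crank 2 is down=not, Right wire rope 2 lost=not → not all inputs occur → does not occur.
Backup hoist 2 fails [AND]: Primary position sensor 2 failed=not, Hoist path 2 inoperative=not → not all inputs occur → does not occur.
Dam spillway gate fails to open [OR]: Hoist path fails=not, Backup hoist down=not, Remote branch inoperative=not, Backup hoist 2 fails=not → no input occurs → does not occur.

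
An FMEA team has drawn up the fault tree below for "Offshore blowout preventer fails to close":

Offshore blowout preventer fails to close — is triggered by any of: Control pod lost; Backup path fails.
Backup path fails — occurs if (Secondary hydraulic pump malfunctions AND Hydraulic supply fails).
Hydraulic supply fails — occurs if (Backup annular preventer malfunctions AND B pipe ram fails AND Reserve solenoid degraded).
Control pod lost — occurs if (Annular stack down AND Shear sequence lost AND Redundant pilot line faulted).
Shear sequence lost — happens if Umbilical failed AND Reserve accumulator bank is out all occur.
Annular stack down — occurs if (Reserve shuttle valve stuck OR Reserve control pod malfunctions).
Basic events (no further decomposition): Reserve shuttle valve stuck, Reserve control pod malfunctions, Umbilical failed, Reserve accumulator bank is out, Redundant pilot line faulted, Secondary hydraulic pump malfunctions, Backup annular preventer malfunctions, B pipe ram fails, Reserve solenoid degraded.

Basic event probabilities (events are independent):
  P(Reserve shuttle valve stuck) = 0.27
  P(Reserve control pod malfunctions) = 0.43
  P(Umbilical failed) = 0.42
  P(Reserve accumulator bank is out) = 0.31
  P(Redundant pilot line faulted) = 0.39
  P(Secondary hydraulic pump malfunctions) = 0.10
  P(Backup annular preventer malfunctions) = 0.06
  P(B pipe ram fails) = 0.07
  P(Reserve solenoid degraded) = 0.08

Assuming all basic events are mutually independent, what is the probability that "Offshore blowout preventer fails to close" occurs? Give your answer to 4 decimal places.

0.0297

P(Annular stack down) [OR] = 1 − (1−0.27) × (1−0.43) = 0.583900
P(Shear sequence lost) [AND] = 0.42 × 0.31 = 0.130200
P(Control pod lost) [AND] = 0.583900 × 0.130200 × 0.39 = 0.029649
P(Hydraulic supply fails) [AND] = 0.06 × 0.07 × 0.08 = 0.000336
P(Backup path fails) [AND] = 0.10 × 0.000336 = 0.000034
P(Offshore blowout preventer fails to close) [OR] = 1 − (1−0.029649) × (1−0.000034) = 0.029682
Rounded to 4 decimal places: P(Offshore blowout preventer fails to close) ≈ 0.0297.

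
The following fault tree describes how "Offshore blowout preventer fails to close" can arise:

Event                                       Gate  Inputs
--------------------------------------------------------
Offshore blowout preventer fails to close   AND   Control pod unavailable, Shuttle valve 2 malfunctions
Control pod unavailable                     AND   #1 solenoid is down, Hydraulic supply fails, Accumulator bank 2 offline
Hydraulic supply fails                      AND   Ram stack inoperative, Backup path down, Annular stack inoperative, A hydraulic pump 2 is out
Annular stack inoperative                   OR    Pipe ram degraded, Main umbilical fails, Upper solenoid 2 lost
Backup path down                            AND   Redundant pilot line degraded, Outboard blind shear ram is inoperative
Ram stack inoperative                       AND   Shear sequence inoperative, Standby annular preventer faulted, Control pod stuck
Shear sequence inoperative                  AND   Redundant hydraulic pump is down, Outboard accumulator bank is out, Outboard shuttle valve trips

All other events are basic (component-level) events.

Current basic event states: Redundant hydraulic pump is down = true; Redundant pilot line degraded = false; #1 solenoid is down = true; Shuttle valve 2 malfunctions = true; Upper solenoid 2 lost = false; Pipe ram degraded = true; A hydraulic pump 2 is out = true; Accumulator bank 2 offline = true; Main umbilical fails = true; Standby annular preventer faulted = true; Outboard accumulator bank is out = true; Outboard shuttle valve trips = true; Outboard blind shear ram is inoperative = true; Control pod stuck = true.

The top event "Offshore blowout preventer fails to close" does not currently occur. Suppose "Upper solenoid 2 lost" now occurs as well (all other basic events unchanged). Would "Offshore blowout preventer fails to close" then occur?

Counterfactual: set "Upper solenoid 2 lost" to occurred.
Shear sequence inoperative [AND]: Redundant hydraulic pump is down=occurs, Outboard accumulator bank is out=occurs, Outboard shuttle valve trips=occurs → all inputs occur → occurs.
Ram stack inoperative [AND]: Shear sequence inoperative=occurs, Standby annular preventer faulted=occurs, Control pod stuck=occurs → all inputs occur → occurs.
Backup path down [AND]: Redundant pilot line degraded=not, Outboard blind shear ram is inoperative=occurs → not all inputs occur → does not occur.
Annular stack inoperative [OR]: Pipe ram degraded=occurs, Main umbilical fails=occurs, Upper solenoid 2 lost=occurs → at least one input occurs → occurs.
Hydraulic supply fails [AND]: Ram stack inoperative=occurs, Backup path down=not, Annular stack inoperative=occurs, A hydraulic pump 2 is out=occurs → not all inputs occur → does not occur.
Control pod unavailable [AND]: #1 solenoid is down=occurs, Hydraulic supply fails=not, Accumulator bank 2 offline=occurs → not all inputs occur → does not occur.
Offshore blowout preventer fails to close [AND]: Control pod unavailable=not, Shuttle valve 2 malfunctions=occurs → not all inputs occur → does not occur.

No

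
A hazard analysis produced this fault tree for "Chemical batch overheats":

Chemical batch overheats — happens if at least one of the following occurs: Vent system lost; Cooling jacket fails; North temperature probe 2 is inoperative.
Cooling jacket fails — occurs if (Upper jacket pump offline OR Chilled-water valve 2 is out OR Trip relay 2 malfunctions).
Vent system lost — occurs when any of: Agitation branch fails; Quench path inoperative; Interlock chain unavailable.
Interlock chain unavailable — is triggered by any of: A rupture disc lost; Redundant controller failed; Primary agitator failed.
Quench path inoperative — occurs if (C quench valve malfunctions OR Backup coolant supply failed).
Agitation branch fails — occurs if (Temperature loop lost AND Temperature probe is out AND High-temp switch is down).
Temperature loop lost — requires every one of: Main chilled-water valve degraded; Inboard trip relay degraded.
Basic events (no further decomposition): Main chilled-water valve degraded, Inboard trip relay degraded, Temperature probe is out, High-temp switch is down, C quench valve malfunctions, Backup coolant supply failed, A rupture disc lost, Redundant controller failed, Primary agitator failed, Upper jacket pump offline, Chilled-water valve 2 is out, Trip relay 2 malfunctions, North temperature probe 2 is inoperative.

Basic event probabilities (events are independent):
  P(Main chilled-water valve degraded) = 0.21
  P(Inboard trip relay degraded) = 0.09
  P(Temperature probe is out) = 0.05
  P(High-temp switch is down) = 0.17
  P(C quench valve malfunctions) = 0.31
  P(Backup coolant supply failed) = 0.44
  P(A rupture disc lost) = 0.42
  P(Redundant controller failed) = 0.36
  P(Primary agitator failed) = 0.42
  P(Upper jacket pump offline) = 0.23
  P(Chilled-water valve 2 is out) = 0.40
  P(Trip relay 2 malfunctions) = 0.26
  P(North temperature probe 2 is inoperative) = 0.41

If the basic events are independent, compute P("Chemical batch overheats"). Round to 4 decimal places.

0.9832

P(Temperature loop lost) [AND] = 0.21 × 0.09 = 0.018900
P(Agitation branch fails) [AND] = 0.018900 × 0.05 × 0.17 = 0.000161
P(Quench path inoperative) [OR] = 1 − (1−0.31) × (1−0.44) = 0.613600
P(Interlock chain unavailable) [OR] = 1 − (1−0.42) × (1−0.36) × (1−0.42) = 0.784704
P(Vent system lost) [OR] = 1 − (1−0.000161) × (1−0.613600) × (1−0.784704) = 0.916823
P(Cooling jacket fails) [OR] = 1 − (1−0.23) × (1−0.40) × (1−0.26) = 0.658120
P(Chemical batch overheats) [OR] = 1 − (1−0.916823) × (1−0.658120) × (1−0.41) = 0.983222
Rounded to 4 decimal places: P(Chemical batch overheats) ≈ 0.9832.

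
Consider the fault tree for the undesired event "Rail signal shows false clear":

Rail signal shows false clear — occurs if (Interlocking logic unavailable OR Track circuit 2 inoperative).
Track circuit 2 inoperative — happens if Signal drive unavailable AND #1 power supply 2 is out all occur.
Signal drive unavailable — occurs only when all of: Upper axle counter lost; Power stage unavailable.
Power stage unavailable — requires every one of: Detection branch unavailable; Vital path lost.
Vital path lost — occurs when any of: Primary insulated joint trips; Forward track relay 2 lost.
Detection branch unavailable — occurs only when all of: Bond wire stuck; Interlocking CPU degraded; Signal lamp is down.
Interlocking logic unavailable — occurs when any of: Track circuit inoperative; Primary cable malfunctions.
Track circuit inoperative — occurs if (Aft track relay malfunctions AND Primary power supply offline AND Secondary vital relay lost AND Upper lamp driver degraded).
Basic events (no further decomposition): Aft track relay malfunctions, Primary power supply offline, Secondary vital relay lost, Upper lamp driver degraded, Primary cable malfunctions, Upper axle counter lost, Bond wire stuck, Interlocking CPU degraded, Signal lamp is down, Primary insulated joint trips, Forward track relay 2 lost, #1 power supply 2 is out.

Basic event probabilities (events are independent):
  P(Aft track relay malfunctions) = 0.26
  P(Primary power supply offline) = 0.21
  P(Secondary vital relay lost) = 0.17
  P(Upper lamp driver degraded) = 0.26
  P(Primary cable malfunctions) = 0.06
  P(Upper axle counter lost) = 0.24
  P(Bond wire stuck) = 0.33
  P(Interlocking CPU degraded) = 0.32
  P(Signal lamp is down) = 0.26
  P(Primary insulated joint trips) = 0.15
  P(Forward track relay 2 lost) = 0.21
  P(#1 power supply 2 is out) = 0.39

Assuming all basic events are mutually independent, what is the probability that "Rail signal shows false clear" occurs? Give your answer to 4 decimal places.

0.0631

P(Track circuit inoperative) [AND] = 0.26 × 0.21 × 0.17 × 0.26 = 0.002413
P(Interlocking logic unavailable) [OR] = 1 − (1−0.002413) × (1−0.06) = 0.062268
P(Detection branch unavailable) [AND] = 0.33 × 0.32 × 0.26 = 0.027456
P(Vital path lost) [OR] = 1 − (1−0.15) × (1−0.21) = 0.328500
P(Power stage unavailable) [AND] = 0.027456 × 0.328500 = 0.009019
P(Signal drive unavailable) [AND] = 0.24 × 0.009019 = 0.002165
P(Track circuit 2 inoperative) [AND] = 0.002165 × 0.39 = 0.000844
P(Rail signal shows false clear) [OR] = 1 − (1−0.062268) × (1−0.000844) = 0.063059
Rounded to 4 decimal places: P(Rail signal shows false clear) ≈ 0.0631.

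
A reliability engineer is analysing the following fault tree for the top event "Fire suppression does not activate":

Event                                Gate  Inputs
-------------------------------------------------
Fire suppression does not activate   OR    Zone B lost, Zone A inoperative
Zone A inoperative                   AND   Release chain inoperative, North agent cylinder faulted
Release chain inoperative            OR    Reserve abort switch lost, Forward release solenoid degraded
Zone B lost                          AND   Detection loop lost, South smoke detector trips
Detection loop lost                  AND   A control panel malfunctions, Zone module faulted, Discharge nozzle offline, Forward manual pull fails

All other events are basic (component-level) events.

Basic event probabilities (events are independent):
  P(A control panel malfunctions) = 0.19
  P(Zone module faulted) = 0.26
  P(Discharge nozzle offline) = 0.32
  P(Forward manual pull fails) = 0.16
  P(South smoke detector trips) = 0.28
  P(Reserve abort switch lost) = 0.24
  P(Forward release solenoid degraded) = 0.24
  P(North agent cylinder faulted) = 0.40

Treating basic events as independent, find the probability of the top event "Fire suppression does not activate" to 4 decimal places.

P(Detection loop lost) [AND] = 0.19 × 0.26 × 0.32 × 0.16 = 0.002529
P(Zone B lost) [AND] = 0.002529 × 0.28 = 0.000708
P(Release chain inoperative) [OR] = 1 − (1−0.24) × (1−0.24) = 0.422400
P(Zone A inoperative) [AND] = 0.422400 × 0.40 = 0.168960
P(Fire suppression does not activate) [OR] = 1 − (1−0.000708) × (1−0.168960) = 0.169548
Rounded to 4 decimal places: P(Fire suppression does not activate) ≈ 0.1695.

0.1695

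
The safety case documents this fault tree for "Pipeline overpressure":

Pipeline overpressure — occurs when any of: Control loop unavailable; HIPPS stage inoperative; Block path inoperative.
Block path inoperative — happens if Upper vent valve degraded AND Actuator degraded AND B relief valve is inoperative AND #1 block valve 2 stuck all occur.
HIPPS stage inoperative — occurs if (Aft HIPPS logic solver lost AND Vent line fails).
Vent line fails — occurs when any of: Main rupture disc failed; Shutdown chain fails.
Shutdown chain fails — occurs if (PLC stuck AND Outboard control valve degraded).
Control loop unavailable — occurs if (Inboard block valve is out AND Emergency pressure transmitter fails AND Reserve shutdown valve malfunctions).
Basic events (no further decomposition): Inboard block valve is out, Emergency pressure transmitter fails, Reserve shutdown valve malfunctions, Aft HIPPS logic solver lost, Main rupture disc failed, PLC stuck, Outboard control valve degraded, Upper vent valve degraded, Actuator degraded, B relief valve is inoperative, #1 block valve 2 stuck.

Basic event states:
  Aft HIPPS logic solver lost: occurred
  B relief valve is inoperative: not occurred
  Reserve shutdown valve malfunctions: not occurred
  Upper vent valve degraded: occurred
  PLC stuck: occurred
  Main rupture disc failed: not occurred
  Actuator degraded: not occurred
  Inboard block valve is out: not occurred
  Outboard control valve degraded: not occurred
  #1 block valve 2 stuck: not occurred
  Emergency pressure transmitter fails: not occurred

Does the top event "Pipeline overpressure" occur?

Control loop unavailable [AND]: Inboard block valve is out=not, Emergency pressure transmitter fails=not, Reserve shutdown valve malfunctions=not → not all inputs occur → does not occur.
Shutdown chain fails [AND]: PLC stuck=occurs, Outboard control valve degraded=not → not all inputs occur → does not occur.
Vent line fails [OR]: Main rupture disc failed=not, Shutdown chain fails=not → no input occurs → does not occur.
HIPPS stage inoperative [AND]: Aft HIPPS logic solver lost=occurs, Vent line fails=not → not all inputs occur → does not occur.
Block path inoperative [AND]: Upper vent valve degraded=occurs, Actuator degraded=not, B relief valve is inoperative=not, #1 block valve 2 stuck=not → not all inputs occur → does not occur.
Pipeline overpressure [OR]: Control loop unavailable=not, HIPPS stage inoperative=not, Block path inoperative=not → no input occurs → does not occur.

No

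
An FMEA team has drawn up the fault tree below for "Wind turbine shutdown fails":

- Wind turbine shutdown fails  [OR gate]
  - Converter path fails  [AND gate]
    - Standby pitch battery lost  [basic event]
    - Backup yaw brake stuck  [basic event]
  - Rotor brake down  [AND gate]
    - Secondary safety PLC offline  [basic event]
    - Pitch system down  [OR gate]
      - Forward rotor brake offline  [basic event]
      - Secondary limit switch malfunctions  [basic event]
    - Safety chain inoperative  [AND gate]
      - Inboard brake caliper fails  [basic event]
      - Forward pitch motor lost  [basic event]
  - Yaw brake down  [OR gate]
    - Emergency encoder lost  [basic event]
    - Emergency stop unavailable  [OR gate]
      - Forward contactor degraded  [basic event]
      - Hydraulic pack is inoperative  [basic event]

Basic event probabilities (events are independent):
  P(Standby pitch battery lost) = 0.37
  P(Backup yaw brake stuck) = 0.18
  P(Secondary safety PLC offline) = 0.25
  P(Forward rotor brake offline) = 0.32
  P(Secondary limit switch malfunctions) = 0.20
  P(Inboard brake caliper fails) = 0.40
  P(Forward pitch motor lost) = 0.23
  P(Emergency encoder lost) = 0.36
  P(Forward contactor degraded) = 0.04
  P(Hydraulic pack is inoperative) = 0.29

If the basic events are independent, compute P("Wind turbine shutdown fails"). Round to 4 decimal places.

0.5971

P(Converter path fails) [AND] = 0.37 × 0.18 = 0.066600
P(Pitch system down) [OR] = 1 − (1−0.32) × (1−0.20) = 0.456000
P(Safety chain inoperative) [AND] = 0.40 × 0.23 = 0.092000
P(Rotor brake down) [AND] = 0.25 × 0.456000 × 0.092000 = 0.010488
P(Emergency stop unavailable) [OR] = 1 − (1−0.04) × (1−0.29) = 0.318400
P(Yaw brake down) [OR] = 1 − (1−0.36) × (1−0.318400) = 0.563776
P(Wind turbine shutdown fails) [OR] = 1 − (1−0.066600) × (1−0.010488) × (1−0.563776) = 0.597099
Rounded to 4 decimal places: P(Wind turbine shutdown fails) ≈ 0.5971.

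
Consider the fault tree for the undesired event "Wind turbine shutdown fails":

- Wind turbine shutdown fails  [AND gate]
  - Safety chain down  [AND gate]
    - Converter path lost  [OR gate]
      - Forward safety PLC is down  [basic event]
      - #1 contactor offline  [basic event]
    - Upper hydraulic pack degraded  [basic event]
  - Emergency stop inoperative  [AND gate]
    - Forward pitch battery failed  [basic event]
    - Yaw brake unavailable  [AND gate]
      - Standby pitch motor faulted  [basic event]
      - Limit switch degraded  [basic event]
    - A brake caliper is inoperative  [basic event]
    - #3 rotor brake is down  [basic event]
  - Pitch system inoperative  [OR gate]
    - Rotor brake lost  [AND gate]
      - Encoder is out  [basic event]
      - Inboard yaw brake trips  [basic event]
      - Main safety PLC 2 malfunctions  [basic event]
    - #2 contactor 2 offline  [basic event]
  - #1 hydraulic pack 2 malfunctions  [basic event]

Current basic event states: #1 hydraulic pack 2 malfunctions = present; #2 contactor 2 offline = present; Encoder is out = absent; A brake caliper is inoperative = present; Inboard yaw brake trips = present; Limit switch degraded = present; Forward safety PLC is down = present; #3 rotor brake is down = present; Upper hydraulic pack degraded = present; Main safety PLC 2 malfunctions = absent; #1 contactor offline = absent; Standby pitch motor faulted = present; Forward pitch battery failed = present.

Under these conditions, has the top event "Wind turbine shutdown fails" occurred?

Converter path lost [OR]: Forward safety PLC is down=occurs, #1 contactor offline=not → at least one input occurs → occurs.
Safety chain down [AND]: Converter path lost=occurs, Upper hydraulic pack degraded=occurs → all inputs occur → occurs.
Yaw brake unavailable [AND]: Standby pitch motor faulted=occurs, Limit switch degraded=occurs → all inputs occur → occurs.
Emergency stop inoperative [AND]: Forward pitch battery failed=occurs, Yaw brake unavailable=occurs, A brake caliper is inoperative=occurs, #3 rotor brake is down=occurs → all inputs occur → occurs.
Rotor brake lost [AND]: Encoder is out=not, Inboard yaw brake trips=occurs, Main safety PLC 2 malfunctions=not → not all inputs occur → does not occur.
Pitch system inoperative [OR]: Rotor brake lost=not, #2 contactor 2 offline=occurs → at least one input occurs → occurs.
Wind turbine shutdown fails [AND]: Safety chain down=occurs, Emergency stop inoperative=occurs, Pitch system inoperative=occurs, #1 hydraulic pack 2 malfunctions=occurs → all inputs occur → occurs.

Yes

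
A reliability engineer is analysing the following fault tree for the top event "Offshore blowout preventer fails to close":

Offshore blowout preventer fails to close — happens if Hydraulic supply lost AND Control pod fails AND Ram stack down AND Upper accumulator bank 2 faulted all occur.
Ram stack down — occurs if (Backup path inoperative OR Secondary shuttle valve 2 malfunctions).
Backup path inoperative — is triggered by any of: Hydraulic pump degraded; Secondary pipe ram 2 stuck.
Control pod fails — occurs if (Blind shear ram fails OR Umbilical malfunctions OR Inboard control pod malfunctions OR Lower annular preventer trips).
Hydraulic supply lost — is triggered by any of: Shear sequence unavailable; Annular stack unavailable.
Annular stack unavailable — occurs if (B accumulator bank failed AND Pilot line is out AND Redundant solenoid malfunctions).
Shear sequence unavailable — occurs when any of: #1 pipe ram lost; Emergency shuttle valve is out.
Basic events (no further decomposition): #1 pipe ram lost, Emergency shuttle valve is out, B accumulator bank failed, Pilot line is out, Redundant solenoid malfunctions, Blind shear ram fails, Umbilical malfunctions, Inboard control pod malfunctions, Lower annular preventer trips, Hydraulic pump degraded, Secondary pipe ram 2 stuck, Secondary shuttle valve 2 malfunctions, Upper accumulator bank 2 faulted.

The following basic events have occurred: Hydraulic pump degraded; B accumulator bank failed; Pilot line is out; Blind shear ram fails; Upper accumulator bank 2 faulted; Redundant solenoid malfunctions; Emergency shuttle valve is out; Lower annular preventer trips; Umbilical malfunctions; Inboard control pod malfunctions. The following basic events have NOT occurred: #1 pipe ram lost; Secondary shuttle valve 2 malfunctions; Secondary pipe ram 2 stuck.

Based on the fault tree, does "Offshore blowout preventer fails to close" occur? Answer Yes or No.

Yes

Shear sequence unavailable [OR]: #1 pipe ram lost=not, Emergency shuttle valve is out=occurs → at least one input occurs → occurs.
Annular stack unavailable [AND]: B accumulator bank failed=occurs, Pilot line is out=occurs, Redundant solenoid malfunctions=occurs → all inputs occur → occurs.
Hydraulic supply lost [OR]: Shear sequence unavailable=occurs, Annular stack unavailable=occurs → at least one input occurs → occurs.
Control pod fails [OR]: Blind shear ram fails=occurs, Umbilical malfunctions=occurs, Inboard control pod malfunctions=occurs, Lower annular preventer trips=occurs → at least one input occurs → occurs.
Backup path inoperative [OR]: Hydraulic pump degraded=occurs, Secondary pipe ram 2 stuck=not → at least one input occurs → occurs.
Ram stack down [OR]: Backup path inoperative=occurs, Secondary shuttle valve 2 malfunctions=not → at least one input occurs → occurs.
Offshore blowout preventer fails to close [AND]: Hydraulic supply lost=occurs, Control pod fails=occurs, Ram stack down=occurs, Upper accumulator bank 2 faulted=occurs → all inputs occur → occurs.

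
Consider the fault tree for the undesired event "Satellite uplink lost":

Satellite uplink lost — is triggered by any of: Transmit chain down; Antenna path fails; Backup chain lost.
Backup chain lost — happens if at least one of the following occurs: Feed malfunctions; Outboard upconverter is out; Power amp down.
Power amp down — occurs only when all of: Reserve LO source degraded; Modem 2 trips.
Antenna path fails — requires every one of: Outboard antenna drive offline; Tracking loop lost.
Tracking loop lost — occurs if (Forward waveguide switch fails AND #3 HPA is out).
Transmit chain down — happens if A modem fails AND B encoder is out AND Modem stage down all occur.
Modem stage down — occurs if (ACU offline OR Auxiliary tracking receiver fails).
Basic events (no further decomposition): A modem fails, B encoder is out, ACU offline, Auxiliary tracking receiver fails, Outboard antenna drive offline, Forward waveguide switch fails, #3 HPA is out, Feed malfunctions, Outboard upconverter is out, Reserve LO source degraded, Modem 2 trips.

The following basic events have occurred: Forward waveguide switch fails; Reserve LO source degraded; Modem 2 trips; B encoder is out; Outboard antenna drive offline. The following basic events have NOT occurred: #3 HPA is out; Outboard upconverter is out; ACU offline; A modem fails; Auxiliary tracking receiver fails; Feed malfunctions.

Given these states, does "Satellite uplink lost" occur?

Modem stage down [OR]: ACU offline=not, Auxiliary tracking receiver fails=not → no input occurs → does not occur.
Transmit chain down [AND]: A modem fails=not, B encoder is out=occurs, Modem stage down=not → not all inputs occur → does not occur.
Tracking loop lost [AND]: Forward waveguide switch fails=occurs, #3 HPA is out=not → not all inputs occur → does not occur.
Antenna path fails [AND]: Outboard antenna drive offline=occurs, Tracking loop lost=not → not all inputs occur → does not occur.
Power amp down [AND]: Reserve LO source degraded=occurs, Modem 2 trips=occurs → all inputs occur → occurs.
Backup chain lost [OR]: Feed malfunctions=not, Outboard upconverter is out=not, Power amp down=occurs → at least one input occurs → occurs.
Satellite uplink lost [OR]: Transmit chain down=not, Antenna path fails=not, Backup chain lost=occurs → at least one input occurs → occurs.

Yes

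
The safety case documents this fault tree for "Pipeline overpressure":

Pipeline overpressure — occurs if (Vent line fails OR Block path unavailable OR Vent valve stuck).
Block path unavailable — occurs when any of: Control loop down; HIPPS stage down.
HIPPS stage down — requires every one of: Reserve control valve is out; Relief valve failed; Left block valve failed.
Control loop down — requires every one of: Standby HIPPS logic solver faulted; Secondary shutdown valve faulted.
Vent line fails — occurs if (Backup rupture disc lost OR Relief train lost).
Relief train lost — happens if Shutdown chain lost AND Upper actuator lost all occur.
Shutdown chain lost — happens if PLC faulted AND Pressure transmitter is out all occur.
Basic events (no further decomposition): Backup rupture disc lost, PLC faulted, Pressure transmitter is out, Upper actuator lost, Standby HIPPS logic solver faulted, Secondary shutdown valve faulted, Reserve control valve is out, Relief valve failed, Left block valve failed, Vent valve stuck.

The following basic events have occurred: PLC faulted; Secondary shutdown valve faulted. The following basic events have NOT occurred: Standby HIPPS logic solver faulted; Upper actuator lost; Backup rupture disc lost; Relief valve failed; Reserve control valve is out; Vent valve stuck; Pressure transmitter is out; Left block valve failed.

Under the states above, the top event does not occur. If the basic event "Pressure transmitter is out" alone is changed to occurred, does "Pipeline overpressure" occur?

No

Counterfactual: set "Pressure transmitter is out" to occurred.
Shutdown chain lost [AND]: PLC faulted=occurs, Pressure transmitter is out=occurs → all inputs occur → occurs.
Relief train lost [AND]: Shutdown chain lost=occurs, Upper actuator lost=not → not all inputs occur → does not occur.
Vent line fails [OR]: Backup rupture disc lost=not, Relief train lost=not → no input occurs → does not occur.
Control loop down [AND]: Standby HIPPS logic solver faulted=not, Secondary shutdown valve faulted=occurs → not all inputs occur → does not occur.
HIPPS stage down [AND]: Reserve control valve is out=not, Relief valve failed=not, Left block valve failed=not → not all inputs occur → does not occur.
Block path unavailable [OR]: Control loop down=not, HIPPS stage down=not → no input occurs → does not occur.
Pipeline overpressure [OR]: Vent line fails=not, Block path unavailable=not, Vent valve stuck=not → no input occurs → does not occur.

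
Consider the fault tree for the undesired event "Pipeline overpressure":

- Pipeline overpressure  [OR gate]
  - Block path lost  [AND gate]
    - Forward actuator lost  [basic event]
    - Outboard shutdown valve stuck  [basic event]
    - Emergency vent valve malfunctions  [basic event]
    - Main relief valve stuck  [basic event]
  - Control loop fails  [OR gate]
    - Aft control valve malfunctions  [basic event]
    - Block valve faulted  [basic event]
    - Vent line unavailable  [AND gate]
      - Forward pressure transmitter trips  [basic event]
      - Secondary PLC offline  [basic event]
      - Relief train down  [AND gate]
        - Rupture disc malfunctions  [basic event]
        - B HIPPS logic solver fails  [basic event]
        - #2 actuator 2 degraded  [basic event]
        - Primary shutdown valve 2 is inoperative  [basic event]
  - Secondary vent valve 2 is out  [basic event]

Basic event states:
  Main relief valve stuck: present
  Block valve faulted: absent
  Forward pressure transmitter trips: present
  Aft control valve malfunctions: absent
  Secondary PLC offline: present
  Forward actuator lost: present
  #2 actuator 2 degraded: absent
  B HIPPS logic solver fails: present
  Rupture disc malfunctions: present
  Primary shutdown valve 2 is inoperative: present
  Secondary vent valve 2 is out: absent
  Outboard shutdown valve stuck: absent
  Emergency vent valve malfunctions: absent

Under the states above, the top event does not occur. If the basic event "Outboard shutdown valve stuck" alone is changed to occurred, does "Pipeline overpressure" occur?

Counterfactual: set "Outboard shutdown valve stuck" to occurred.
Block path lost [AND]: Forward actuator lost=occurs, Outboard shutdown valve stuck=occurs, Emergency vent valve malfunctions=not, Main relief valve stuck=occurs → not all inputs occur → does not occur.
Relief train down [AND]: Rupture disc malfunctions=occurs, B HIPPS logic solver fails=occurs, #2 actuator 2 degraded=not, Primary shutdown valve 2 is inoperative=occurs → not all inputs occur → does not occur.
Vent line unavailable [AND]: Forward pressure transmitter trips=occurs, Secondary PLC offline=occurs, Relief train down=not → not all inputs occur → does not occur.
Control loop fails [OR]: Aft control valve malfunctions=not, Block valve faulted=not, Vent line unavailable=not → no input occurs → does not occur.
Pipeline overpressure [OR]: Block path lost=not, Control loop fails=not, Secondary vent valve 2 is out=not → no input occurs → does not occur.

No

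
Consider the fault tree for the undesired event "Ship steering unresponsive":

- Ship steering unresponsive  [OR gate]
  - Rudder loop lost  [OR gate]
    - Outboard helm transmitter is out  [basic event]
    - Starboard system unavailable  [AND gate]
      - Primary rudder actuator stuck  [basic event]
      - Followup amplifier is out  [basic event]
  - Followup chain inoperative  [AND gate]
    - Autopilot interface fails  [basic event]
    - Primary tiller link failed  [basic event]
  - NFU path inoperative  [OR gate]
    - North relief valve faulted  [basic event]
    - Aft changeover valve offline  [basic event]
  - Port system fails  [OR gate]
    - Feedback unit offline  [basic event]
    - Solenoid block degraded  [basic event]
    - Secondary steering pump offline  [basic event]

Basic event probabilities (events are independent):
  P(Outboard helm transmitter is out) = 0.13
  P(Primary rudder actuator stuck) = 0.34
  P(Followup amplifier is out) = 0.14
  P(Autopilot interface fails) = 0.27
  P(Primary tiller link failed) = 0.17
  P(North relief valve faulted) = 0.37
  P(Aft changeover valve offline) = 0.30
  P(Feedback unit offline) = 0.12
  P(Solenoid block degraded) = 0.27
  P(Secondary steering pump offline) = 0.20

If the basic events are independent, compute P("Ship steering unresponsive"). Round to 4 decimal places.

0.8208

P(Starboard system unavailable) [AND] = 0.34 × 0.14 = 0.047600
P(Rudder loop lost) [OR] = 1 − (1−0.13) × (1−0.047600) = 0.171412
P(Followup chain inoperative) [AND] = 0.27 × 0.17 = 0.045900
P(NFU path inoperative) [OR] = 1 − (1−0.37) × (1−0.30) = 0.559000
P(Port system fails) [OR] = 1 − (1−0.12) × (1−0.27) × (1−0.20) = 0.486080
P(Ship steering unresponsive) [OR] = 1 − (1−0.171412) × (1−0.045900) × (1−0.559000) × (1−0.486080) = 0.820829
Rounded to 4 decimal places: P(Ship steering unresponsive) ≈ 0.8208.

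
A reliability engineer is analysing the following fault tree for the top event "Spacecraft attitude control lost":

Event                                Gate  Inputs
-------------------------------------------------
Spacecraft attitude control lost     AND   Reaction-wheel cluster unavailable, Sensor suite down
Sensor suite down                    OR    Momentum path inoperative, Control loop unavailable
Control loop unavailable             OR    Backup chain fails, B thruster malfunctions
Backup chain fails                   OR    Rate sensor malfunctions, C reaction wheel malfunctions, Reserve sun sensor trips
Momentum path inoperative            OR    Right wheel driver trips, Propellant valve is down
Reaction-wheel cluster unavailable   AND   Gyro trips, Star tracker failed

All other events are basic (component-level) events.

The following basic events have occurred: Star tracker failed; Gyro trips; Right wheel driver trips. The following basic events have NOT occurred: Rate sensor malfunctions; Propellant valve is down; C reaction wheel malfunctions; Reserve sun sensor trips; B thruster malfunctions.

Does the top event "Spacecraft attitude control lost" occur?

Yes

Reaction-wheel cluster unavailable [AND]: Gyro trips=occurs, Star tracker failed=occurs → all inputs occur → occurs.
Momentum path inoperative [OR]: Right wheel driver trips=occurs, Propellant valve is down=not → at least one input occurs → occurs.
Backup chain fails [OR]: Rate sensor malfunctions=not, C reaction wheel malfunctions=not, Reserve sun sensor trips=not → no input occurs → does not occur.
Control loop unavailable [OR]: Backup chain fails=not, B thruster malfunctions=not → no input occurs → does not occur.
Sensor suite down [OR]: Momentum path inoperative=occurs, Control loop unavailable=not → at least one input occurs → occurs.
Spacecraft attitude control lost [AND]: Reaction-wheel cluster unavailable=occurs, Sensor suite down=occurs → all inputs occur → occurs.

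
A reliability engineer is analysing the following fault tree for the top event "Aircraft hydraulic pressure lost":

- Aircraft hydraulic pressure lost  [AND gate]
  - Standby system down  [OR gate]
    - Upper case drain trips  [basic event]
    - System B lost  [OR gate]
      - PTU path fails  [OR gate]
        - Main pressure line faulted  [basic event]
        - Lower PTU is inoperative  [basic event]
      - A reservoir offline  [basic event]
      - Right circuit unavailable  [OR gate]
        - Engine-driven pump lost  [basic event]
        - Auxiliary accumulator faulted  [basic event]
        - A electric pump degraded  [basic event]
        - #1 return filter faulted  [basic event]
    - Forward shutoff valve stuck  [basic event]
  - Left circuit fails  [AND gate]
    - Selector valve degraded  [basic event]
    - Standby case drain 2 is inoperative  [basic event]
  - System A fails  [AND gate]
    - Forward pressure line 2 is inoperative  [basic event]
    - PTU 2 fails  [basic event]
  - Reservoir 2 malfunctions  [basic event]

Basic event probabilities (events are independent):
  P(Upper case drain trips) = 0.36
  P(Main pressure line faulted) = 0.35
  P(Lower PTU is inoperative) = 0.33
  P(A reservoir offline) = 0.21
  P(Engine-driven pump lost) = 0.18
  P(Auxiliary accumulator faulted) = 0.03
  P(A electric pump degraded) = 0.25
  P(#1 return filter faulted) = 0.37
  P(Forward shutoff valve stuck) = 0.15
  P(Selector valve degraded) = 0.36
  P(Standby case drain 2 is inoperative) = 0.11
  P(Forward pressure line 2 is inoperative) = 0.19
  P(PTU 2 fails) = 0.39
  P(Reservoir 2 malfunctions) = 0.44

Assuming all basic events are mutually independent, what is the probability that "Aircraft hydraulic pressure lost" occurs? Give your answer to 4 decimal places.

0.0012

P(PTU path fails) [OR] = 1 − (1−0.35) × (1−0.33) = 0.564500
P(Right circuit unavailable) [OR] = 1 − (1−0.18) × (1−0.03) × (1−0.25) × (1−0.37) = 0.624174
P(System B lost) [OR] = 1 − (1−0.564500) × (1−0.21) × (1−0.624174) = 0.870699
P(Standby system down) [OR] = 1 − (1−0.36) × (1−0.870699) × (1−0.15) = 0.929660
P(Left circuit fails) [AND] = 0.36 × 0.11 = 0.039600
P(System A fails) [AND] = 0.19 × 0.39 = 0.074100
P(Aircraft hydraulic pressure lost) [AND] = 0.929660 × 0.039600 × 0.074100 × 0.44 = 0.001200
Rounded to 4 decimal places: P(Aircraft hydraulic pressure lost) ≈ 0.0012.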